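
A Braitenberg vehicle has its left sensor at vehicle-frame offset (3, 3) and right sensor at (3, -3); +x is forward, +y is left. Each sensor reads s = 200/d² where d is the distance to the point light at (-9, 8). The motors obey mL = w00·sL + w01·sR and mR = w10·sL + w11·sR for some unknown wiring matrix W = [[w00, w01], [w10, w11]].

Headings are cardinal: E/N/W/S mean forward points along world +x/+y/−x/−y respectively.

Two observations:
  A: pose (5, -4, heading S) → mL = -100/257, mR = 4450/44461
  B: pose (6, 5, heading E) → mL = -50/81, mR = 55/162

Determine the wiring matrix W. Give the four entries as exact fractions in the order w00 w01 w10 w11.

obs A: pose=(5,-4,S) → sL=100/257, sR=100/173, mL=-100/257, mR=4450/44461
obs B: pose=(6,5,E) → sL=50/81, sR=5/9, mL=-50/81, mR=55/162
sensor matrix S = [[100/257, 100/173], [50/81, 5/9]]; det S = -506500/3601341
solve [mL_A; mL_B] = S·[w00; w01] and [mR_A; mR_B] = S·[w10; w11]:
  w00 = -1, w01 = 0, w10 = 1, w11 = -1/2

-1 0 1 -1/2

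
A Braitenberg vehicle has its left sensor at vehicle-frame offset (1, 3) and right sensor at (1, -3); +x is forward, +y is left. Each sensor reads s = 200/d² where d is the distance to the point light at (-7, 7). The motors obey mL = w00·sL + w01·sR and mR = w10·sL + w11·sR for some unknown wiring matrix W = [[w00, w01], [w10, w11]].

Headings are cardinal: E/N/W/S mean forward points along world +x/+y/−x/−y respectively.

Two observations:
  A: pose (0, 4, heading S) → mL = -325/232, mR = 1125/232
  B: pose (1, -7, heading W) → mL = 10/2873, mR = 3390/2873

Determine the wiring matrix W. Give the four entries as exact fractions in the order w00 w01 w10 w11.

obs A: pose=(0,4,S) → sL=50/29, sR=25/4, mL=-325/232, mR=1125/232
obs B: pose=(1,-7,W) → sL=100/169, sR=20/17, mL=10/2873, mR=3390/2873
sensor matrix S = [[50/29, 25/4], [100/169, 20/17]]; det S = -139125/83317
solve [mL_A; mL_B] = S·[w00; w01] and [mR_A; mR_B] = S·[w10; w11]:
  w00 = 1, w01 = -1/2, w10 = 1, w11 = 1/2

1 -1/2 1 1/2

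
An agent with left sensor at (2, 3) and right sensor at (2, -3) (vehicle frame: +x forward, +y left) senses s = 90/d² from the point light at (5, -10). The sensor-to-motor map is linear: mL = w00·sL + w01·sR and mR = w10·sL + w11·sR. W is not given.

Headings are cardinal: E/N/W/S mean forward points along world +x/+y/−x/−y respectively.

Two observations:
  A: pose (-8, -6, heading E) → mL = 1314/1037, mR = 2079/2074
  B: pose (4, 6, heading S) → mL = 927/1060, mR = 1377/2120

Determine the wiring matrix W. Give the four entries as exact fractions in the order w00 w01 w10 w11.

1 1 1/2 1

obs A: pose=(-8,-6,E) → sL=9/17, sR=45/61, mL=1314/1037, mR=2079/2074
obs B: pose=(4,6,S) → sL=9/20, sR=45/106, mL=927/1060, mR=1377/2120
sensor matrix S = [[9/17, 45/61], [9/20, 45/106]]; det S = -23571/219844
solve [mL_A; mL_B] = S·[w00; w01] and [mR_A; mR_B] = S·[w10; w11]:
  w00 = 1, w01 = 1, w10 = 1/2, w11 = 1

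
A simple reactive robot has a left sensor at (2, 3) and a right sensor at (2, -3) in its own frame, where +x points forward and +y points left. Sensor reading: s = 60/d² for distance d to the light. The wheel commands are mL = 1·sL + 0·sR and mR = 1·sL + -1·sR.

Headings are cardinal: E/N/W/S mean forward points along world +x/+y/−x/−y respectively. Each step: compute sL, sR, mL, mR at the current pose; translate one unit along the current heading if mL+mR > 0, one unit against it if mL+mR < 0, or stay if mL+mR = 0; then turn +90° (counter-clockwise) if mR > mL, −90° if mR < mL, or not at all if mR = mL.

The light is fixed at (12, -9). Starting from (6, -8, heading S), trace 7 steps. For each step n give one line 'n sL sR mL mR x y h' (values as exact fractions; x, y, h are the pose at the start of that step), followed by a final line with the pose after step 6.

n=0: pose=(6,-8,S); sL=6, sR=30/41; mL=6, mR=216/41; mL+mR=462/41 → advance +1; mR−mL=-30/41 → turn -1·90°
n=1: pose=(6,-9,W); sL=60/73, sR=60/73; mL=60/73, mR=0; mL+mR=60/73 → advance +1; mR−mL=-60/73 → turn -1·90°
n=2: pose=(5,-9,N); sL=15/26, sR=3; mL=15/26, mR=-63/26; mL+mR=-24/13 → advance -1; mR−mL=-3 → turn -1·90°
n=3: pose=(5,-10,E); sL=60/29, sR=60/41; mL=60/29, mR=720/1189; mL+mR=3180/1189 → advance +1; mR−mL=-60/41 → turn -1·90°
n=4: pose=(6,-10,S); sL=10/3, sR=2/3; mL=10/3, mR=8/3; mL+mR=6 → advance +1; mR−mL=-2/3 → turn -1·90°
n=5: pose=(6,-11,W); sL=60/89, sR=12/13; mL=60/89, mR=-288/1157; mL+mR=492/1157 → advance +1; mR−mL=-12/13 → turn -1·90°
n=6: pose=(5,-11,N); sL=3/5, sR=15/4; mL=3/5, mR=-63/20; mL+mR=-51/20 → advance -1; mR−mL=-15/4 → turn -1·90°

0 6 30/41 6 216/41 6 -8 S
1 60/73 60/73 60/73 0 6 -9 W
2 15/26 3 15/26 -63/26 5 -9 N
3 60/29 60/41 60/29 720/1189 5 -10 E
4 10/3 2/3 10/3 8/3 6 -10 S
5 60/89 12/13 60/89 -288/1157 6 -11 W
6 3/5 15/4 3/5 -63/20 5 -11 N
final 5 -12 E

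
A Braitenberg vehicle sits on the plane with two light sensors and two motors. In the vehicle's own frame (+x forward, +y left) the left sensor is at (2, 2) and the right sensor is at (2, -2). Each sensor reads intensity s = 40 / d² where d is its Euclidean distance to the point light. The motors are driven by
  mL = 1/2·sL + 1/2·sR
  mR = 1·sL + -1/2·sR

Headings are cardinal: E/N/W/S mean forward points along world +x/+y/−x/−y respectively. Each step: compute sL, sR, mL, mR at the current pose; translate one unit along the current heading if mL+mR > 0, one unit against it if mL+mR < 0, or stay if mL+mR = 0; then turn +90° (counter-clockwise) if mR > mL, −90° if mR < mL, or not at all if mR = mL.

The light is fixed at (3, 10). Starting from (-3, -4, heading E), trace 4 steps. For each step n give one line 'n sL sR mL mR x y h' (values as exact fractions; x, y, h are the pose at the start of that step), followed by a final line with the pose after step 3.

0 1/4 5/34 27/136 3/17 -3 -4 E
1 8/53 8/61 456/3233 276/3233 -2 -4 S
2 20/169 20/109 2780/18421 490/18421 -2 -5 W
3 40/233 8/37 1672/8621 548/8621 -3 -5 N
final -3 -4 E

n=0: pose=(-3,-4,E); sL=1/4, sR=5/34; mL=27/136, mR=3/17; mL+mR=3/8 → advance +1; mR−mL=-3/136 → turn -1·90°
n=1: pose=(-2,-4,S); sL=8/53, sR=8/61; mL=456/3233, mR=276/3233; mL+mR=12/53 → advance +1; mR−mL=-180/3233 → turn -1·90°
n=2: pose=(-2,-5,W); sL=20/169, sR=20/109; mL=2780/18421, mR=490/18421; mL+mR=30/169 → advance +1; mR−mL=-2290/18421 → turn -1·90°
n=3: pose=(-3,-5,N); sL=40/233, sR=8/37; mL=1672/8621, mR=548/8621; mL+mR=60/233 → advance +1; mR−mL=-1124/8621 → turn -1·90°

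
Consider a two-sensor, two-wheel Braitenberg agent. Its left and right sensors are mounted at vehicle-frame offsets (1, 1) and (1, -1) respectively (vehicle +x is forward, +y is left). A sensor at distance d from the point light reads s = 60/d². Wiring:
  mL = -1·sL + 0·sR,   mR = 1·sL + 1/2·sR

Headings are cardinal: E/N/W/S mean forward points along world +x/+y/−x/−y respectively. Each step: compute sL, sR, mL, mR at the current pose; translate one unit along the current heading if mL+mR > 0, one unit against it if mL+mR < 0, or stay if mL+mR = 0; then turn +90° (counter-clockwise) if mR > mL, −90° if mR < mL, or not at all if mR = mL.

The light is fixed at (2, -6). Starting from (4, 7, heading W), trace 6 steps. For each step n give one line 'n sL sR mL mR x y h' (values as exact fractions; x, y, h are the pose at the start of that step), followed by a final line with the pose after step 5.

0 12/29 60/197 -12/29 3234/5713 4 7 W
1 15/37 5/12 -15/37 545/888 3 7 S
2 60/173 12/25 -60/173 2538/4325 3 6 E
3 6/17 30/89 -6/17 789/1513 4 6 N
4 12/29 60/197 -12/29 3234/5713 4 7 W
5 15/37 5/12 -15/37 545/888 3 7 S
final 3 6 E

n=0: pose=(4,7,W); sL=12/29, sR=60/197; mL=-12/29, mR=3234/5713; mL+mR=30/197 → advance +1; mR−mL=5598/5713 → turn +1·90°
n=1: pose=(3,7,S); sL=15/37, sR=5/12; mL=-15/37, mR=545/888; mL+mR=5/24 → advance +1; mR−mL=905/888 → turn +1·90°
n=2: pose=(3,6,E); sL=60/173, sR=12/25; mL=-60/173, mR=2538/4325; mL+mR=6/25 → advance +1; mR−mL=4038/4325 → turn +1·90°
n=3: pose=(4,6,N); sL=6/17, sR=30/89; mL=-6/17, mR=789/1513; mL+mR=15/89 → advance +1; mR−mL=1323/1513 → turn +1·90°
n=4: pose=(4,7,W); sL=12/29, sR=60/197; mL=-12/29, mR=3234/5713; mL+mR=30/197 → advance +1; mR−mL=5598/5713 → turn +1·90°
n=5: pose=(3,7,S); sL=15/37, sR=5/12; mL=-15/37, mR=545/888; mL+mR=5/24 → advance +1; mR−mL=905/888 → turn +1·90°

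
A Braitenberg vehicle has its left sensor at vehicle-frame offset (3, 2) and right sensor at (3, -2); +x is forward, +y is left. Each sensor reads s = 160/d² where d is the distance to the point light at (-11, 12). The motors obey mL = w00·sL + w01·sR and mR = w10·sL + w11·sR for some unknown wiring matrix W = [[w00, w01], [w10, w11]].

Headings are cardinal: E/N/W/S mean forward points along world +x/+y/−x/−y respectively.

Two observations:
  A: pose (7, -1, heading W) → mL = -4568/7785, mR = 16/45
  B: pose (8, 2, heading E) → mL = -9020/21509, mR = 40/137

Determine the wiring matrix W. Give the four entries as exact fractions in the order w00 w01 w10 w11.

-1 -1/2 1 0

obs A: pose=(7,-1,W) → sL=16/45, sR=80/173, mL=-4568/7785, mR=16/45
obs B: pose=(8,2,E) → sL=40/137, sR=40/157, mL=-9020/21509, mR=40/137
sensor matrix S = [[16/45, 80/173], [40/137, 40/157]]; det S = -1487872/33489513
solve [mL_A; mL_B] = S·[w00; w01] and [mR_A; mR_B] = S·[w10; w11]:
  w00 = -1, w01 = -1/2, w10 = 1, w11 = 0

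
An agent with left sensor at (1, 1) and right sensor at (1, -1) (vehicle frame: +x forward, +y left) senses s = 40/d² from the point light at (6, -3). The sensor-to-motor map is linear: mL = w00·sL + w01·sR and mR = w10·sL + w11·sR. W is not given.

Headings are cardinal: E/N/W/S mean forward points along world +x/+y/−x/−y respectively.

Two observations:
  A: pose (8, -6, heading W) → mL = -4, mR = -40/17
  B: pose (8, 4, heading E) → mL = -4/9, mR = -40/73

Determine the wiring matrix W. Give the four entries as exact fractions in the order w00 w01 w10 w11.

0 -1/2 -1 0

obs A: pose=(8,-6,W) → sL=40/17, sR=8, mL=-4, mR=-40/17
obs B: pose=(8,4,E) → sL=40/73, sR=8/9, mL=-4/9, mR=-40/73
sensor matrix S = [[40/17, 8], [40/73, 8/9]]; det S = -25600/11169
solve [mL_A; mL_B] = S·[w00; w01] and [mR_A; mR_B] = S·[w10; w11]:
  w00 = 0, w01 = -1/2, w10 = -1, w11 = 0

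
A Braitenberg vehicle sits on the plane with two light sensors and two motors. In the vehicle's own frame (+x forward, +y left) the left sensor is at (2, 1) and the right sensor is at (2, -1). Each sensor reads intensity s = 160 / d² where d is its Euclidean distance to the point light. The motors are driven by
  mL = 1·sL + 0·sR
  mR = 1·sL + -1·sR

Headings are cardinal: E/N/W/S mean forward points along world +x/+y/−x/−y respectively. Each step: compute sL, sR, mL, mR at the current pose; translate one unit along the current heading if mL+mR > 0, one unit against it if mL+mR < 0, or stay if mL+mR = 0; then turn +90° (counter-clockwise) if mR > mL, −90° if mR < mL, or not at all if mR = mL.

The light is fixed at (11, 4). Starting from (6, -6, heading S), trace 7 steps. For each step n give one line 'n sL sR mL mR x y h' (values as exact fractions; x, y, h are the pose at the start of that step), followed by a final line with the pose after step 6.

0 1 8/9 1 1/9 6 -6 S
1 160/193 160/149 160/193 -7040/28757 6 -7 W
2 16/13 80/53 16/13 -192/689 5 -7 N
3 160/97 160/137 160/97 6400/13289 5 -6 E
4 1 8/9 1 1/9 6 -6 S
5 160/193 160/149 160/193 -7040/28757 6 -7 W
6 16/13 80/53 16/13 -192/689 5 -7 N
final 5 -6 E

n=0: pose=(6,-6,S); sL=1, sR=8/9; mL=1, mR=1/9; mL+mR=10/9 → advance +1; mR−mL=-8/9 → turn -1·90°
n=1: pose=(6,-7,W); sL=160/193, sR=160/149; mL=160/193, mR=-7040/28757; mL+mR=16800/28757 → advance +1; mR−mL=-160/149 → turn -1·90°
n=2: pose=(5,-7,N); sL=16/13, sR=80/53; mL=16/13, mR=-192/689; mL+mR=656/689 → advance +1; mR−mL=-80/53 → turn -1·90°
n=3: pose=(5,-6,E); sL=160/97, sR=160/137; mL=160/97, mR=6400/13289; mL+mR=28320/13289 → advance +1; mR−mL=-160/137 → turn -1·90°
n=4: pose=(6,-6,S); sL=1, sR=8/9; mL=1, mR=1/9; mL+mR=10/9 → advance +1; mR−mL=-8/9 → turn -1·90°
n=5: pose=(6,-7,W); sL=160/193, sR=160/149; mL=160/193, mR=-7040/28757; mL+mR=16800/28757 → advance +1; mR−mL=-160/149 → turn -1·90°
n=6: pose=(5,-7,N); sL=16/13, sR=80/53; mL=16/13, mR=-192/689; mL+mR=656/689 → advance +1; mR−mL=-80/53 → turn -1·90°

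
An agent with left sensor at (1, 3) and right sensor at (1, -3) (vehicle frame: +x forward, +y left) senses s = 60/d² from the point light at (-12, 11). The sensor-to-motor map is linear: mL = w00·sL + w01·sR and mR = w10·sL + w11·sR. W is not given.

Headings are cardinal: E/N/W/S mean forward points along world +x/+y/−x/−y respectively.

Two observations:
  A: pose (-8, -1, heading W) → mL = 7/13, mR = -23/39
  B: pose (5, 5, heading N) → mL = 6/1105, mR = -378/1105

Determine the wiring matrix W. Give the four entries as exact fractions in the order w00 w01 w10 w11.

obs A: pose=(-8,-1,W) → sL=10/39, sR=2/3, mL=7/13, mR=-23/39
obs B: pose=(5,5,N) → sL=60/221, sR=12/85, mL=6/1105, mR=-378/1105
sensor matrix S = [[10/39, 2/3], [60/221, 12/85]]; det S = -32/221
solve [mL_A; mL_B] = S·[w00; w01] and [mR_A; mR_B] = S·[w10; w11]:
  w00 = -1/2, w01 = 1, w10 = -1, w11 = -1/2

-1/2 1 -1 -1/2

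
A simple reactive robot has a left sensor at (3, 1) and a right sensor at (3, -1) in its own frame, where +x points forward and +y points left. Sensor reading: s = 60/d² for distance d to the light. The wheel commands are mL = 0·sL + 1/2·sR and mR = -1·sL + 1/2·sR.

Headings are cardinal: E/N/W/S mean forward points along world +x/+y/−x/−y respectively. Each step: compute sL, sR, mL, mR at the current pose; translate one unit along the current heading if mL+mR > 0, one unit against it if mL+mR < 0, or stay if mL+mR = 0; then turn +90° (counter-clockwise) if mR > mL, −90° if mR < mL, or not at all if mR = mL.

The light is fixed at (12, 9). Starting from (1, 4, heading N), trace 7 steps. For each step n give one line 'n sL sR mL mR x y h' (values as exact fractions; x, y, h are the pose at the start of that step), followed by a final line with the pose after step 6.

0 15/37 15/26 15/52 -225/1924 1 4 N
1 60/73 60/89 30/89 -3150/6497 1 5 E
2 6/17 30/109 15/109 -399/1853 0 5 S
3 60/241 60/229 30/229 -6510/55189 0 6 W
4 15/49 5/12 5/24 -115/1176 -1 6 N
5 60/101 60/109 30/109 -3510/11009 -1 7 E
6 30/97 6/25 3/25 -459/2425 -2 7 S
final -2 8 W

n=0: pose=(1,4,N); sL=15/37, sR=15/26; mL=15/52, mR=-225/1924; mL+mR=165/962 → advance +1; mR−mL=-15/37 → turn -1·90°
n=1: pose=(1,5,E); sL=60/73, sR=60/89; mL=30/89, mR=-3150/6497; mL+mR=-960/6497 → advance -1; mR−mL=-60/73 → turn -1·90°
n=2: pose=(0,5,S); sL=6/17, sR=30/109; mL=15/109, mR=-399/1853; mL+mR=-144/1853 → advance -1; mR−mL=-6/17 → turn -1·90°
n=3: pose=(0,6,W); sL=60/241, sR=60/229; mL=30/229, mR=-6510/55189; mL+mR=720/55189 → advance +1; mR−mL=-60/241 → turn -1·90°
n=4: pose=(-1,6,N); sL=15/49, sR=5/12; mL=5/24, mR=-115/1176; mL+mR=65/588 → advance +1; mR−mL=-15/49 → turn -1·90°
n=5: pose=(-1,7,E); sL=60/101, sR=60/109; mL=30/109, mR=-3510/11009; mL+mR=-480/11009 → advance -1; mR−mL=-60/101 → turn -1·90°
n=6: pose=(-2,7,S); sL=30/97, sR=6/25; mL=3/25, mR=-459/2425; mL+mR=-168/2425 → advance -1; mR−mL=-30/97 → turn -1·90°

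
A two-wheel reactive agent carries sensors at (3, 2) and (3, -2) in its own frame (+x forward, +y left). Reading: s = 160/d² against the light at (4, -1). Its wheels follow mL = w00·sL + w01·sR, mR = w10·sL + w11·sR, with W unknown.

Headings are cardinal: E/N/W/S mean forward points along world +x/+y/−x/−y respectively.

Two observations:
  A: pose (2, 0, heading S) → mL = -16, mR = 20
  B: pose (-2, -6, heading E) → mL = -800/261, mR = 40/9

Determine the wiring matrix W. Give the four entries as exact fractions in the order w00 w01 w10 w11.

obs A: pose=(2,0,S) → sL=40, sR=8, mL=-16, mR=20
obs B: pose=(-2,-6,E) → sL=80/9, sR=80/29, mL=-800/261, mR=40/9
sensor matrix S = [[40, 8], [80/9, 80/29]]; det S = 10240/261
solve [mL_A; mL_B] = S·[w00; w01] and [mR_A; mR_B] = S·[w10; w11]:
  w00 = -1/2, w01 = 1/2, w10 = 1/2, w11 = 0

-1/2 1/2 1/2 0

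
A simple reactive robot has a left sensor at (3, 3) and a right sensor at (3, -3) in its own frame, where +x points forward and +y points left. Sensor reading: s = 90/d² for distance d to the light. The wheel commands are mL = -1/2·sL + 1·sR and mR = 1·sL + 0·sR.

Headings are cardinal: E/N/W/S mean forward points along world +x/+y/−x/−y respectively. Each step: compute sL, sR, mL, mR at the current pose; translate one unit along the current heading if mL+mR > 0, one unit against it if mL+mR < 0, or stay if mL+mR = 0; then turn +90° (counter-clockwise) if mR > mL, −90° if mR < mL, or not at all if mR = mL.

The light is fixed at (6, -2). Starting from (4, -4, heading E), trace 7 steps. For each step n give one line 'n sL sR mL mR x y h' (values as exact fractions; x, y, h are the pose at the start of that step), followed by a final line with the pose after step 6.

n=0: pose=(4,-4,E); sL=45, sR=45/13; mL=-495/26, mR=45; mL+mR=675/26 → advance +1; mR−mL=1665/26 → turn +1·90°
n=1: pose=(5,-4,N); sL=90/17, sR=18; mL=261/17, mR=90/17; mL+mR=351/17 → advance +1; mR−mL=-171/17 → turn -1·90°
n=2: pose=(5,-3,E); sL=45/4, sR=9/2; mL=-9/8, mR=45/4; mL+mR=81/8 → advance +1; mR−mL=99/8 → turn +1·90°
n=3: pose=(6,-3,N); sL=90/13, sR=90/13; mL=45/13, mR=90/13; mL+mR=135/13 → advance +1; mR−mL=45/13 → turn +1·90°
n=4: pose=(6,-2,W); sL=5, sR=5; mL=5/2, mR=5; mL+mR=15/2 → advance +1; mR−mL=5/2 → turn +1·90°
n=5: pose=(5,-2,S); sL=90/13, sR=18/5; mL=9/65, mR=90/13; mL+mR=459/65 → advance +1; mR−mL=441/65 → turn +1·90°
n=6: pose=(5,-3,E); sL=45/4, sR=9/2; mL=-9/8, mR=45/4; mL+mR=81/8 → advance +1; mR−mL=99/8 → turn +1·90°

0 45 45/13 -495/26 45 4 -4 E
1 90/17 18 261/17 90/17 5 -4 N
2 45/4 9/2 -9/8 45/4 5 -3 E
3 90/13 90/13 45/13 90/13 6 -3 N
4 5 5 5/2 5 6 -2 W
5 90/13 18/5 9/65 90/13 5 -2 S
6 45/4 9/2 -9/8 45/4 5 -3 E
final 6 -3 N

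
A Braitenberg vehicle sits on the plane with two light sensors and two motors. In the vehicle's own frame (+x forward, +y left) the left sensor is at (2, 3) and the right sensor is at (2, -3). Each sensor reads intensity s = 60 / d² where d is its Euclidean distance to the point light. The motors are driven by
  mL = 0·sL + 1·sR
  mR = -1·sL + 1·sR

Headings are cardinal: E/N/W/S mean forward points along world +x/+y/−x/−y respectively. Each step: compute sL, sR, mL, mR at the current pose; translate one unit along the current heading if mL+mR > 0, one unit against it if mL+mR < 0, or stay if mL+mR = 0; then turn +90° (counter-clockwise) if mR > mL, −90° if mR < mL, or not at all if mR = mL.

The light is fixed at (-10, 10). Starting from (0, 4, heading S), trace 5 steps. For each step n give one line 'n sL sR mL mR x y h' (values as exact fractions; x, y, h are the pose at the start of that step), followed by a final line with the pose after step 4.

n=0: pose=(0,4,S); sL=60/233, sR=60/113; mL=60/113, mR=7200/26329; mL+mR=21180/26329 → advance +1; mR−mL=-60/233 → turn -1·90°
n=1: pose=(0,3,W); sL=15/41, sR=3/4; mL=3/4, mR=63/164; mL+mR=93/82 → advance +1; mR−mL=-15/41 → turn -1·90°
n=2: pose=(-1,3,N); sL=60/61, sR=60/169; mL=60/169, mR=-6480/10309; mL+mR=-2820/10309 → advance -1; mR−mL=-60/61 → turn -1·90°
n=3: pose=(-1,2,E); sL=30/73, sR=30/121; mL=30/121, mR=-1440/8833; mL+mR=750/8833 → advance +1; mR−mL=-30/73 → turn -1·90°
n=4: pose=(0,2,S); sL=60/269, sR=60/149; mL=60/149, mR=7200/40081; mL+mR=23340/40081 → advance +1; mR−mL=-60/269 → turn -1·90°

0 60/233 60/113 60/113 7200/26329 0 4 S
1 15/41 3/4 3/4 63/164 0 3 W
2 60/61 60/169 60/169 -6480/10309 -1 3 N
3 30/73 30/121 30/121 -1440/8833 -1 2 E
4 60/269 60/149 60/149 7200/40081 0 2 S
final 0 1 W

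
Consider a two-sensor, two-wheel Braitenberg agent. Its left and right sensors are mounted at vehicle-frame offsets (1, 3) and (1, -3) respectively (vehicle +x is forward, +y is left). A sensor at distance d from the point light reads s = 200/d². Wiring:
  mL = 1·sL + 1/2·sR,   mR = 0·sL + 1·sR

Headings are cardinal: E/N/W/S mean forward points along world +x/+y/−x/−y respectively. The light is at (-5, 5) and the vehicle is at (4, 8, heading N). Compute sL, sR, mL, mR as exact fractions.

left sensor world pos  = (1, 9); dL² = 52
right sensor world pos = (7, 9); dR² = 160
sL = 200/52 = 50/13
sR = 200/160 = 5/4
mL = 1·sL + 1/2·sR = 465/104
mR = 0·sL + 1·sR = 5/4

50/13 5/4 465/104 5/4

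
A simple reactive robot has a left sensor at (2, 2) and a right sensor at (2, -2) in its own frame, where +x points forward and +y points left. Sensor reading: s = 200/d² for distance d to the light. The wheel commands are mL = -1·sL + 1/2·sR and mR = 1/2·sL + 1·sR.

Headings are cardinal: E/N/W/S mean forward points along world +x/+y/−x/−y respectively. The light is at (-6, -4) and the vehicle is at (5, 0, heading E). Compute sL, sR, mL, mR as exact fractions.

40/41 200/173 -2820/7093 11660/7093

left sensor world pos  = (7, 2); dL² = 205
right sensor world pos = (7, -2); dR² = 173
sL = 200/205 = 40/41
sR = 200/173 = 200/173
mL = -1·sL + 1/2·sR = -2820/7093
mR = 1/2·sL + 1·sR = 11660/7093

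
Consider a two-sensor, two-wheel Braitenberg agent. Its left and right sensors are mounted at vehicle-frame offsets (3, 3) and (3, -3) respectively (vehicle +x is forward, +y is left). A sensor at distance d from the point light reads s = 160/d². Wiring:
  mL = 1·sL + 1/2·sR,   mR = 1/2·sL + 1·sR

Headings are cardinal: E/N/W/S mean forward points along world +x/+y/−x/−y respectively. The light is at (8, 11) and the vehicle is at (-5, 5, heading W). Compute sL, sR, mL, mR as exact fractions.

160/337 32/53 13872/17861 15024/17861

left sensor world pos  = (-8, 2); dL² = 337
right sensor world pos = (-8, 8); dR² = 265
sL = 160/337 = 160/337
sR = 160/265 = 32/53
mL = 1·sL + 1/2·sR = 13872/17861
mR = 1/2·sL + 1·sR = 15024/17861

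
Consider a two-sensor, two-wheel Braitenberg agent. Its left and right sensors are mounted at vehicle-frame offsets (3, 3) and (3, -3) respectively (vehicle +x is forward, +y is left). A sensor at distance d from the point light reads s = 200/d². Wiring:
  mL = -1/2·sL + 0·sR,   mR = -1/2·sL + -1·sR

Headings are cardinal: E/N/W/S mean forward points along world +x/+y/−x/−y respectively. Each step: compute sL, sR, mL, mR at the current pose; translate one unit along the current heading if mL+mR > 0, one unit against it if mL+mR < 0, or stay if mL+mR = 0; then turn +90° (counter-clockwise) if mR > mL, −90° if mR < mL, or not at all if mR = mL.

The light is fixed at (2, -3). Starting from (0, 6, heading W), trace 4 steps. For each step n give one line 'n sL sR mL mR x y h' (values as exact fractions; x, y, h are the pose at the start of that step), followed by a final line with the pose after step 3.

n=0: pose=(0,6,W); sL=200/61, sR=200/169; mL=-100/61, mR=-29100/10309; mL+mR=-46000/10309 → advance -1; mR−mL=-200/169 → turn -1·90°
n=1: pose=(1,6,N); sL=5/4, sR=50/37; mL=-5/8, mR=-585/296; mL+mR=-385/148 → advance -1; mR−mL=-50/37 → turn -1·90°
n=2: pose=(1,5,E); sL=8/5, sR=200/29; mL=-4/5, mR=-1116/145; mL+mR=-1232/145 → advance -1; mR−mL=-200/29 → turn -1·90°
n=3: pose=(0,5,S); sL=100/13, sR=4; mL=-50/13, mR=-102/13; mL+mR=-152/13 → advance -1; mR−mL=-4 → turn -1·90°

0 200/61 200/169 -100/61 -29100/10309 0 6 W
1 5/4 50/37 -5/8 -585/296 1 6 N
2 8/5 200/29 -4/5 -1116/145 1 5 E
3 100/13 4 -50/13 -102/13 0 5 S
final 0 6 W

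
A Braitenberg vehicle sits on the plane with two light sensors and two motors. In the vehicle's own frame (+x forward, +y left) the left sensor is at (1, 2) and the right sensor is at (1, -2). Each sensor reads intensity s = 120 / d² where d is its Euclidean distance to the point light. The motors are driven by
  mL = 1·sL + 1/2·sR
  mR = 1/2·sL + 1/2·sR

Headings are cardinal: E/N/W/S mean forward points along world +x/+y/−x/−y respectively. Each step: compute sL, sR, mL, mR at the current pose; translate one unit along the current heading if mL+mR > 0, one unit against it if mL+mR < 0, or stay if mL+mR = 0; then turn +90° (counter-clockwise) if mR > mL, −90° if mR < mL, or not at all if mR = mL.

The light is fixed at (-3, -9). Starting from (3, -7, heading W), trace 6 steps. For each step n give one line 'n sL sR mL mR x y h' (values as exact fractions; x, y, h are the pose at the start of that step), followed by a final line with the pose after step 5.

0 24/5 120/41 1284/205 792/205 3 -7 W
1 20/3 60/29 670/87 380/87 2 -7 N
2 120/61 120/37 8100/2257 5880/2257 2 -6 E
3 30/17 6 81/17 66/17 3 -6 S
4 24/5 120/41 1284/205 792/205 3 -7 W
5 20/3 60/29 670/87 380/87 2 -7 N
final 2 -6 E

n=0: pose=(3,-7,W); sL=24/5, sR=120/41; mL=1284/205, mR=792/205; mL+mR=2076/205 → advance +1; mR−mL=-12/5 → turn -1·90°
n=1: pose=(2,-7,N); sL=20/3, sR=60/29; mL=670/87, mR=380/87; mL+mR=350/29 → advance +1; mR−mL=-10/3 → turn -1·90°
n=2: pose=(2,-6,E); sL=120/61, sR=120/37; mL=8100/2257, mR=5880/2257; mL+mR=13980/2257 → advance +1; mR−mL=-60/61 → turn -1·90°
n=3: pose=(3,-6,S); sL=30/17, sR=6; mL=81/17, mR=66/17; mL+mR=147/17 → advance +1; mR−mL=-15/17 → turn -1·90°
n=4: pose=(3,-7,W); sL=24/5, sR=120/41; mL=1284/205, mR=792/205; mL+mR=2076/205 → advance +1; mR−mL=-12/5 → turn -1·90°
n=5: pose=(2,-7,N); sL=20/3, sR=60/29; mL=670/87, mR=380/87; mL+mR=350/29 → advance +1; mR−mL=-10/3 → turn -1·90°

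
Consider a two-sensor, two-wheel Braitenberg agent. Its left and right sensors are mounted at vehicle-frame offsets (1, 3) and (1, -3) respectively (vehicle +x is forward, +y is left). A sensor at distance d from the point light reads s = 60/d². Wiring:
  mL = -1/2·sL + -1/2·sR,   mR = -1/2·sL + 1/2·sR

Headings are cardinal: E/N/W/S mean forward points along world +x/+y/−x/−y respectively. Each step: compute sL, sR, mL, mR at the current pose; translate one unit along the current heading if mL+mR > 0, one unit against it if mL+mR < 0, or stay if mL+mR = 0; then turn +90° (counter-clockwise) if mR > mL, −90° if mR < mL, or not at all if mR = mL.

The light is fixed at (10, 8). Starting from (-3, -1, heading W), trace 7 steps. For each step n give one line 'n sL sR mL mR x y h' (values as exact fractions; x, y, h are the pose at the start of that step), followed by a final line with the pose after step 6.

n=0: pose=(-3,-1,W); sL=3/17, sR=15/58; mL=-429/1972, mR=81/1972; mL+mR=-3/17 → advance -1; mR−mL=15/58 → turn +1·90°
n=1: pose=(-2,-1,S); sL=60/181, sR=12/65; mL=-3036/11765, mR=-864/11765; mL+mR=-60/181 → advance -1; mR−mL=12/65 → turn +1·90°
n=2: pose=(-2,0,E); sL=30/73, sR=30/121; mL=-2910/8833, mR=-720/8833; mL+mR=-30/73 → advance -1; mR−mL=30/121 → turn +1·90°
n=3: pose=(-3,0,N); sL=12/61, sR=60/149; mL=-2724/9089, mR=936/9089; mL+mR=-12/61 → advance -1; mR−mL=60/149 → turn +1·90°
n=4: pose=(-3,-1,W); sL=3/17, sR=15/58; mL=-429/1972, mR=81/1972; mL+mR=-3/17 → advance -1; mR−mL=15/58 → turn +1·90°
n=5: pose=(-2,-1,S); sL=60/181, sR=12/65; mL=-3036/11765, mR=-864/11765; mL+mR=-60/181 → advance -1; mR−mL=12/65 → turn +1·90°
n=6: pose=(-2,0,E); sL=30/73, sR=30/121; mL=-2910/8833, mR=-720/8833; mL+mR=-30/73 → advance -1; mR−mL=30/121 → turn +1·90°

0 3/17 15/58 -429/1972 81/1972 -3 -1 W
1 60/181 12/65 -3036/11765 -864/11765 -2 -1 S
2 30/73 30/121 -2910/8833 -720/8833 -2 0 E
3 12/61 60/149 -2724/9089 936/9089 -3 0 N
4 3/17 15/58 -429/1972 81/1972 -3 -1 W
5 60/181 12/65 -3036/11765 -864/11765 -2 -1 S
6 30/73 30/121 -2910/8833 -720/8833 -2 0 E
final -3 0 N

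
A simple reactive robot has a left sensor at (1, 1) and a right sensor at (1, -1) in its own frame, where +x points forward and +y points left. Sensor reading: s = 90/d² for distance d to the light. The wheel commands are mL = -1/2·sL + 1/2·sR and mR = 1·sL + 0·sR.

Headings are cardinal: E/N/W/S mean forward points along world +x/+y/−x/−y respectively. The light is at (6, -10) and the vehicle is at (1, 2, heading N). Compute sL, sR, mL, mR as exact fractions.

left sensor world pos  = (0, 3); dL² = 205
right sensor world pos = (2, 3); dR² = 185
sL = 90/205 = 18/41
sR = 90/185 = 18/37
mL = -1/2·sL + 1/2·sR = 36/1517
mR = 1·sL + 0·sR = 18/41

18/41 18/37 36/1517 18/41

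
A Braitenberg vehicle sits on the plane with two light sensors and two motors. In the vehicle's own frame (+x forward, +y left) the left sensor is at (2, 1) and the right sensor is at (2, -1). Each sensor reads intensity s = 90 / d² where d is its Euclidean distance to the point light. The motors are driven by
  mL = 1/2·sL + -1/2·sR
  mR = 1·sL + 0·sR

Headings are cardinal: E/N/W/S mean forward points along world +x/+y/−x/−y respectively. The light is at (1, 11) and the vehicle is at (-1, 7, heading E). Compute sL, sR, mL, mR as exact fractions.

left sensor world pos  = (1, 8); dL² = 9
right sensor world pos = (1, 6); dR² = 25
sL = 90/9 = 10
sR = 90/25 = 18/5
mL = 1/2·sL + -1/2·sR = 16/5
mR = 1·sL + 0·sR = 10

10 18/5 16/5 10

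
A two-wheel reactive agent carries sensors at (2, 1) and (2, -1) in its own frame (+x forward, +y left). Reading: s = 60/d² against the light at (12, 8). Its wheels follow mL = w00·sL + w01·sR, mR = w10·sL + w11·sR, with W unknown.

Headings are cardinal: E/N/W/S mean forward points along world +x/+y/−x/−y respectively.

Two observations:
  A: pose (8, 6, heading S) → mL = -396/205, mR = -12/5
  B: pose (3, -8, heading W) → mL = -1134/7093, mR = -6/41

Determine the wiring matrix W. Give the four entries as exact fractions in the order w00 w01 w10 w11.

-1/2 -1/2 -1 0

obs A: pose=(8,6,S) → sL=12/5, sR=60/41, mL=-396/205, mR=-12/5
obs B: pose=(3,-8,W) → sL=6/41, sR=30/173, mL=-1134/7093, mR=-6/41
sensor matrix S = [[12/5, 60/41], [6/41, 30/173]]; det S = 58752/290813
solve [mL_A; mL_B] = S·[w00; w01] and [mR_A; mR_B] = S·[w10; w11]:
  w00 = -1/2, w01 = -1/2, w10 = -1, w11 = 0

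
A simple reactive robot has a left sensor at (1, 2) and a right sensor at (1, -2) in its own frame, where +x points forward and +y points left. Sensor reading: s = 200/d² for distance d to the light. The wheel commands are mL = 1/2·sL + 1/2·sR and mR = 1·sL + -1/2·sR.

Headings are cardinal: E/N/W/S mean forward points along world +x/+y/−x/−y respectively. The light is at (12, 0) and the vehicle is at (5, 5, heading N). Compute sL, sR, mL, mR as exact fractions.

200/117 200/61 17800/7137 500/7137

left sensor world pos  = (3, 6); dL² = 117
right sensor world pos = (7, 6); dR² = 61
sL = 200/117 = 200/117
sR = 200/61 = 200/61
mL = 1/2·sL + 1/2·sR = 17800/7137
mR = 1·sL + -1/2·sR = 500/7137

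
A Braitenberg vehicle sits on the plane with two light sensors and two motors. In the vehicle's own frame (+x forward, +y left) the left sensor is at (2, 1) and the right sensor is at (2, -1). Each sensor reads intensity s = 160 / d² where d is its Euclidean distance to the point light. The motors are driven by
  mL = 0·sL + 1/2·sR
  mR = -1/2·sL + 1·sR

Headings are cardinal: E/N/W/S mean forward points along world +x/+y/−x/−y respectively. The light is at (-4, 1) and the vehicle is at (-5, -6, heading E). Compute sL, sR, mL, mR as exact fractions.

160/37 32/13 16/13 144/481

left sensor world pos  = (-3, -5); dL² = 37
right sensor world pos = (-3, -7); dR² = 65
sL = 160/37 = 160/37
sR = 160/65 = 32/13
mL = 0·sL + 1/2·sR = 16/13
mR = -1/2·sL + 1·sR = 144/481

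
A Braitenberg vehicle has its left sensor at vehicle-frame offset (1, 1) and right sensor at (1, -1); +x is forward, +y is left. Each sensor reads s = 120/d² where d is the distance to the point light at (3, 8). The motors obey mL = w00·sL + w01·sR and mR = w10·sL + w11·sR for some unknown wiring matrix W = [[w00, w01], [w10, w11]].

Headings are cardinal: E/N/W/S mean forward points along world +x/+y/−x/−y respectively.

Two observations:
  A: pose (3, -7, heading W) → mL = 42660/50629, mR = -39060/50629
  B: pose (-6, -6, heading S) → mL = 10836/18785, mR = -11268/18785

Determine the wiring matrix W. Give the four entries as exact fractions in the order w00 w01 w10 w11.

1/2 1 -1 -1/2

obs A: pose=(3,-7,W) → sL=120/257, sR=120/197, mL=42660/50629, mR=-39060/50629
obs B: pose=(-6,-6,S) → sL=120/289, sR=24/65, mL=10836/18785, mR=-11268/18785
sensor matrix S = [[120/257, 120/197], [120/289, 24/65]]; det S = -15316992/190213153
solve [mL_A; mL_B] = S·[w00; w01] and [mR_A; mR_B] = S·[w10; w11]:
  w00 = 1/2, w01 = 1, w10 = -1, w11 = -1/2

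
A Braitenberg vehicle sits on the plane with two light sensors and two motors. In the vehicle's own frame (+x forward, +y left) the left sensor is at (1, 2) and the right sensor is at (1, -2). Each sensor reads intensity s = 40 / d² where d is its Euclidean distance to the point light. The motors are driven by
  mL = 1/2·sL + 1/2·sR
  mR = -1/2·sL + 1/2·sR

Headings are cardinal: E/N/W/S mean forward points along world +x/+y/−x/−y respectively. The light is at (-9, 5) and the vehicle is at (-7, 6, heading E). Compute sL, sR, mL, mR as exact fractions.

left sensor world pos  = (-6, 8); dL² = 18
right sensor world pos = (-6, 4); dR² = 10
sL = 40/18 = 20/9
sR = 40/10 = 4
mL = 1/2·sL + 1/2·sR = 28/9
mR = -1/2·sL + 1/2·sR = 8/9

20/9 4 28/9 8/9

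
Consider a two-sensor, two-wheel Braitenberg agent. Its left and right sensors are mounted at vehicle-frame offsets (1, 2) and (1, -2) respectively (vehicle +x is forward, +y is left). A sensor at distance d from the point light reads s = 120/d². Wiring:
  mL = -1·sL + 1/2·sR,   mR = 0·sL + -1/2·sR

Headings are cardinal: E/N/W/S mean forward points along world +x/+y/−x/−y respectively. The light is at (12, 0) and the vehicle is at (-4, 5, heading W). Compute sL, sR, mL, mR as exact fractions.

60/149 60/169 -5670/25181 -30/169

left sensor world pos  = (-5, 3); dL² = 298
right sensor world pos = (-5, 7); dR² = 338
sL = 120/298 = 60/149
sR = 120/338 = 60/169
mL = -1·sL + 1/2·sR = -5670/25181
mR = 0·sL + -1/2·sR = -30/169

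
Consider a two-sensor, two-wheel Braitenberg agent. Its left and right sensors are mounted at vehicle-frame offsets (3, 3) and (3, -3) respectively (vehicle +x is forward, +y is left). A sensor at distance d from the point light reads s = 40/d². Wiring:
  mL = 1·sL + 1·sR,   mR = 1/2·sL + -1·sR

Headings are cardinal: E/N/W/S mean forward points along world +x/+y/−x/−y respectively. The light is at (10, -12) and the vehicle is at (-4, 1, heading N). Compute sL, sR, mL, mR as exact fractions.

8/109 40/377 7376/41093 -2852/41093

left sensor world pos  = (-7, 4); dL² = 545
right sensor world pos = (-1, 4); dR² = 377
sL = 40/545 = 8/109
sR = 40/377 = 40/377
mL = 1·sL + 1·sR = 7376/41093
mR = 1/2·sL + -1·sR = -2852/41093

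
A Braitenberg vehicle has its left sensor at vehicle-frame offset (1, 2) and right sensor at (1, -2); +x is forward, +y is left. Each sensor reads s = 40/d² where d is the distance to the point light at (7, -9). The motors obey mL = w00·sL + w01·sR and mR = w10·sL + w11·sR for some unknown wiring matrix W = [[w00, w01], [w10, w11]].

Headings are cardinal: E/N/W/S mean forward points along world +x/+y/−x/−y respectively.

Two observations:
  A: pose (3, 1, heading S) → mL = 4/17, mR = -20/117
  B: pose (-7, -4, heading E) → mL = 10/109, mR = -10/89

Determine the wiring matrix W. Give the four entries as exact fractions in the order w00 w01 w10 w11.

1/2 0 0 -1/2

obs A: pose=(3,1,S) → sL=8/17, sR=40/117, mL=4/17, mR=-20/117
obs B: pose=(-7,-4,E) → sL=20/109, sR=20/89, mL=10/109, mR=-10/89
sensor matrix S = [[8/17, 40/117], [20/109, 20/89]]; det S = 830080/19295289
solve [mL_A; mL_B] = S·[w00; w01] and [mR_A; mR_B] = S·[w10; w11]:
  w00 = 1/2, w01 = 0, w10 = 0, w11 = -1/2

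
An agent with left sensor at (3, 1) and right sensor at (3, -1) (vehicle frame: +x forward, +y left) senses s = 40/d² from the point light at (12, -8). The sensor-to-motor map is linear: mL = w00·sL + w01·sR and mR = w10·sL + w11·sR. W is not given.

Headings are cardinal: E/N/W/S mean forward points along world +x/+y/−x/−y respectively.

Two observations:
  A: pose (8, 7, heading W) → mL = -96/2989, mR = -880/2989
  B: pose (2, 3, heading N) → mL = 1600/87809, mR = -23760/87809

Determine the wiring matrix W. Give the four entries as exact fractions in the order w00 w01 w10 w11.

-1 1 -1 -1

obs A: pose=(8,7,W) → sL=8/49, sR=8/61, mL=-96/2989, mR=-880/2989
obs B: pose=(2,3,N) → sL=40/317, sR=40/277, mL=1600/87809, mR=-23760/87809
sensor matrix S = [[8/49, 8/61], [40/317, 40/277]]; det S = 1844480/262461101
solve [mL_A; mL_B] = S·[w00; w01] and [mR_A; mR_B] = S·[w10; w11]:
  w00 = -1, w01 = 1, w10 = -1, w11 = -1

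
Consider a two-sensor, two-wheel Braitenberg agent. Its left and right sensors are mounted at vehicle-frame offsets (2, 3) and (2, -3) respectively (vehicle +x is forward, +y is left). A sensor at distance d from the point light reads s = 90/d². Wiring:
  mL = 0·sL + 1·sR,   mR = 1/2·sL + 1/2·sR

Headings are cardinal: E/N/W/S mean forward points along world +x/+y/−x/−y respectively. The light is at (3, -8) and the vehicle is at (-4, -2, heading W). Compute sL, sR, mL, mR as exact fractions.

left sensor world pos  = (-6, -5); dL² = 90
right sensor world pos = (-6, 1); dR² = 162
sL = 90/90 = 1
sR = 90/162 = 5/9
mL = 0·sL + 1·sR = 5/9
mR = 1/2·sL + 1/2·sR = 7/9

1 5/9 5/9 7/9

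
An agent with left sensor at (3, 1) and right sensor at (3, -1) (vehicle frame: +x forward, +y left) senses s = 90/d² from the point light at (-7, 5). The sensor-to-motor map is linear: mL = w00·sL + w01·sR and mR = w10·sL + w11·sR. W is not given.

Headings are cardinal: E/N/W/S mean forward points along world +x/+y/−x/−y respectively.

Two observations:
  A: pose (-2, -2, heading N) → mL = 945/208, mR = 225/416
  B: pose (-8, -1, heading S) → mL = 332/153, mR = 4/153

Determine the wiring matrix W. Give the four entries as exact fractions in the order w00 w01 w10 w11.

obs A: pose=(-2,-2,N) → sL=45/16, sR=45/26, mL=945/208, mR=225/416
obs B: pose=(-8,-1,S) → sL=10/9, sR=18/17, mL=332/153, mR=4/153
sensor matrix S = [[45/16, 45/26], [10/9, 18/17]]; det S = 1865/1768
solve [mL_A; mL_B] = S·[w00; w01] and [mR_A; mR_B] = S·[w10; w11]:
  w00 = 1, w01 = 1, w10 = 1/2, w11 = -1/2

1 1 1/2 -1/2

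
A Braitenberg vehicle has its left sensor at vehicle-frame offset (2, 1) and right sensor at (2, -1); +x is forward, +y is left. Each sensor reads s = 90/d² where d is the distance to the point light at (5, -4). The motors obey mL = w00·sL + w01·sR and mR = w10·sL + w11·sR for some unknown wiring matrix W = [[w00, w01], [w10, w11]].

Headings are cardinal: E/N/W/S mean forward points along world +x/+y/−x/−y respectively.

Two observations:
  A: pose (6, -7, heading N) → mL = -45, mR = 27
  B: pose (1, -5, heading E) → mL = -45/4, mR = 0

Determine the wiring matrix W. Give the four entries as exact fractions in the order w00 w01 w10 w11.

obs A: pose=(6,-7,N) → sL=90, sR=18, mL=-45, mR=27
obs B: pose=(1,-5,E) → sL=45/2, sR=45/4, mL=-45/4, mR=0
sensor matrix S = [[90, 18], [45/2, 45/4]]; det S = 1215/2
solve [mL_A; mL_B] = S·[w00; w01] and [mR_A; mR_B] = S·[w10; w11]:
  w00 = -1/2, w01 = 0, w10 = 1/2, w11 = -1

-1/2 0 1/2 -1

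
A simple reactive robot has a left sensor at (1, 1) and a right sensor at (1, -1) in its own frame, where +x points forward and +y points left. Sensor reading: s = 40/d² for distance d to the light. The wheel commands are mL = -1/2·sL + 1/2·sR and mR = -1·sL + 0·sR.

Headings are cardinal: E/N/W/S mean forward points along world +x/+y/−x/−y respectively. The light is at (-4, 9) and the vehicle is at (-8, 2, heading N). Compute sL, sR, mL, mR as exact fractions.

40/61 8/9 64/549 -40/61

left sensor world pos  = (-9, 3); dL² = 61
right sensor world pos = (-7, 3); dR² = 45
sL = 40/61 = 40/61
sR = 40/45 = 8/9
mL = -1/2·sL + 1/2·sR = 64/549
mR = -1·sL + 0·sR = -40/61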